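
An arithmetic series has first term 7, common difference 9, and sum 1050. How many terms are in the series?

Using S = n/2 × [2a + (n-1)d]
1050 = n/2 × [2(7) + (n-1)(9)]
1050 = n/2 × [14 + 9n - 9]
2100 = n × [5 + 9n]
9n² + (5)n - 2100 = 0
Discriminant: Δ = (5)² - 4(9)(-2100) = 25 + 75600 = 75625
√Δ = 275
n = [-(5) + √Δ] / (2·9) = (-5 + 275) / 18 = 270 / 18 = 15
(The negative root is discarded since n must be a positive integer.)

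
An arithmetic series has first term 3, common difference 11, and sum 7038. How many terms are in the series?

Using S = n/2 × [2a + (n-1)d]
7038 = n/2 × [2(3) + (n-1)(11)]
7038 = n/2 × [6 + 11n - 11]
14076 = n × [-5 + 11n]
11n² + (-5)n - 14076 = 0
Discriminant: Δ = (-5)² - 4(11)(-14076) = 25 + 619344 = 619369
√Δ = 787
n = [-(-5) + √Δ] / (2·11) = (5 + 787) / 22 = 792 / 22 = 36
(The negative root is discarded since n must be a positive integer.)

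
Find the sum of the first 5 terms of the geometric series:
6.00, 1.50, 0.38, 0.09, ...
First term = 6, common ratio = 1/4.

Sₙ = a(1 - rⁿ) / (1 - r)
S_5 = 6(1 - (1/4)^5) / (1 - (1/4))
S_5 = 6(1 - (1/1024)) / (3/4)
S_5 = 1023/128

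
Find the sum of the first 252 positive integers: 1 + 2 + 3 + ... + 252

Formula: ∑k = n(n+1)/2
= 252×253/2
= 63756/2
= 31878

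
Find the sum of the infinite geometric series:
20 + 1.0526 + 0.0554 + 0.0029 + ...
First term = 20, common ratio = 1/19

For |r| < 1, S = a / (1 - r)
S = 20 / (1 - (1/19))
S = 20 / (18/19)
S = 190/9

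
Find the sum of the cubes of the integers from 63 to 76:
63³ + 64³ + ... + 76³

Use ∑_{k=1}^{n} k³ = [n(n+1)/2]², then subtract the first 62 terms.
∑_{k=1}^{76} k³ = [76×77/2]² = 2926² = 8561476
∑_{k=1}^{62} k³ = [62×63/2]² = 1953² = 3814209
∑_{k=63}^{76} k³ = 8561476 - 3814209 = 4747267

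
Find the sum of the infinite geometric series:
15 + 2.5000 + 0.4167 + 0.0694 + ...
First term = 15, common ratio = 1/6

For |r| < 1, S = a / (1 - r)
S = 15 / (1 - (1/6))
S = 15 / (5/6)
S = 18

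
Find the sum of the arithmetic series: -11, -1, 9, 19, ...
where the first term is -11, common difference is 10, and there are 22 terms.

Sₙ = n/2 × (first + last)
Last term = a + (n-1)d = -11 + (22-1)×10 = 199
S_22 = 22/2 × (-11 + 199)
S_22 = 22/2 × 188 = 2068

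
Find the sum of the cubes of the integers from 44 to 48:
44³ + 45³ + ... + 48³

Use ∑_{k=1}^{n} k³ = [n(n+1)/2]², then subtract the first 43 terms.
∑_{k=1}^{48} k³ = [48×49/2]² = 1176² = 1382976
∑_{k=1}^{43} k³ = [43×44/2]² = 946² = 894916
∑_{k=44}^{48} k³ = 1382976 - 894916 = 488060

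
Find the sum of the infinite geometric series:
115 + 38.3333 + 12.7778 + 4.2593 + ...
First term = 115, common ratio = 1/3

For |r| < 1, S = a / (1 - r)
S = 115 / (1 - (1/3))
S = 115 / (2/3)
S = 345/2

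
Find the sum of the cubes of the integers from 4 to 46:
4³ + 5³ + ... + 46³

Use ∑_{k=1}^{n} k³ = [n(n+1)/2]², then subtract the first 3 terms.
∑_{k=1}^{46} k³ = [46×47/2]² = 1081² = 1168561
∑_{k=1}^{3} k³ = [3×4/2]² = 6² = 36
∑_{k=4}^{46} k³ = 1168561 - 36 = 1168525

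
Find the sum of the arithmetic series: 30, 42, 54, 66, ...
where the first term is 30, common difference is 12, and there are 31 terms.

Sₙ = n/2 × (first + last)
Last term = a + (n-1)d = 30 + (31-1)×12 = 390
S_31 = 31/2 × (30 + 390)
S_31 = 31/2 × 420 = 6510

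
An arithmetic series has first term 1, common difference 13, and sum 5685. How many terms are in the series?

Using S = n/2 × [2a + (n-1)d]
5685 = n/2 × [2(1) + (n-1)(13)]
5685 = n/2 × [2 + 13n - 13]
11370 = n × [-11 + 13n]
13n² + (-11)n - 11370 = 0
Discriminant: Δ = (-11)² - 4(13)(-11370) = 121 + 591240 = 591361
√Δ = 769
n = [-(-11) + √Δ] / (2·13) = (11 + 769) / 26 = 780 / 26 = 30
(The negative root is discarded since n must be a positive integer.)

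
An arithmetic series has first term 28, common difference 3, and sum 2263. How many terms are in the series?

Using S = n/2 × [2a + (n-1)d]
2263 = n/2 × [2(28) + (n-1)(3)]
2263 = n/2 × [56 + 3n - 3]
4526 = n × [53 + 3n]
3n² + (53)n - 4526 = 0
Discriminant: Δ = (53)² - 4(3)(-4526) = 2809 + 54312 = 57121
√Δ = 239
n = [-(53) + √Δ] / (2·3) = (-53 + 239) / 6 = 186 / 6 = 31
(The negative root is discarded since n must be a positive integer.)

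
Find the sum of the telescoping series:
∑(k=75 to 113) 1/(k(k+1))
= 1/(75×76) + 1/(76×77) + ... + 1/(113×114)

Partial fractions: 1/(k(k+1)) = 1/k - 1/(k+1)
The series telescopes:
= (1/75 - 1/76) + (1/76 - 1/77) + ... + (1/113 - 1/114)
= 1/75 - 1/114
= 13/2850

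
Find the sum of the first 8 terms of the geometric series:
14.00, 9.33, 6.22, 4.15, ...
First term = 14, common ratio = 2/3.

Sₙ = a(1 - rⁿ) / (1 - r)
S_8 = 14(1 - (2/3)^8) / (1 - (2/3))
S_8 = 14(1 - (256/6561)) / (1/3)
S_8 = 88270/2187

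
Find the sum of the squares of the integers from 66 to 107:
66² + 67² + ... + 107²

Use ∑_{k=1}^{n} k² = n(n+1)(2n+1)/6, then subtract the first 65 terms.
∑_{k=1}^{107} k² = 107×108×215/6 = 414090
∑_{k=1}^{65} k² = 65×66×131/6 = 93665
∑_{k=66}^{107} k² = 414090 - 93665 = 320425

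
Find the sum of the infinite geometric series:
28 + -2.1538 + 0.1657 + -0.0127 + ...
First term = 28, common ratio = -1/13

For |r| < 1, S = a / (1 - r)
S = 28 / (1 - (-1/13))
S = 28 / (14/13)
S = 26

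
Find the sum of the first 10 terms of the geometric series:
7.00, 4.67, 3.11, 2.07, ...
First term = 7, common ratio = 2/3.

Sₙ = a(1 - rⁿ) / (1 - r)
S_10 = 7(1 - (2/3)^10) / (1 - (2/3))
S_10 = 7(1 - (1024/59049)) / (1/3)
S_10 = 406175/19683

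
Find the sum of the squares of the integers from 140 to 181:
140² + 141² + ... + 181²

Use ∑_{k=1}^{n} k² = n(n+1)(2n+1)/6, then subtract the first 139 terms.
∑_{k=1}^{181} k² = 181×182×363/6 = 1992991
∑_{k=1}^{139} k² = 139×140×279/6 = 904890
∑_{k=140}^{181} k² = 1992991 - 904890 = 1088101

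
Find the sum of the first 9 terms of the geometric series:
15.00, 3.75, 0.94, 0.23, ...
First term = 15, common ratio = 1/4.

Sₙ = a(1 - rⁿ) / (1 - r)
S_9 = 15(1 - (1/4)^9) / (1 - (1/4))
S_9 = 15(1 - (1/262144)) / (3/4)
S_9 = 1310715/65536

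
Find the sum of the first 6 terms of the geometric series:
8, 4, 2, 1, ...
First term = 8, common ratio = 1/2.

Sₙ = a(1 - rⁿ) / (1 - r)
S_6 = 8(1 - (1/2)^6) / (1 - (1/2))
S_6 = 8(1 - (1/64)) / (1/2)
S_6 = 63/4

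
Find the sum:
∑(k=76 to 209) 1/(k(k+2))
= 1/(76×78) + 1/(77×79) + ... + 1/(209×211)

Partial fractions: 1/(k(k+2)) = (1/2)[1/k - 1/(k+2)]
Telescoping leaves the first two and last two terms:
= (1/2)[1/76 + 1/77 - 1/210 - 1/211]
= 308267/37043160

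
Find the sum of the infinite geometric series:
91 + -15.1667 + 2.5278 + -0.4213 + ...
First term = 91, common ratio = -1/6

For |r| < 1, S = a / (1 - r)
S = 91 / (1 - (-1/6))
S = 91 / (7/6)
S = 78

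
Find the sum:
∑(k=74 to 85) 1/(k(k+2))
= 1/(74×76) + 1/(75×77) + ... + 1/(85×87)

Partial fractions: 1/(k(k+2)) = (1/2)[1/k - 1/(k+2)]
Telescoping leaves the first two and last two terms:
= (1/2)[1/74 + 1/75 - 1/86 - 1/87]
= 12889/6920850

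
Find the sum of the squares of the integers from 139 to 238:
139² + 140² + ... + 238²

Use ∑_{k=1}^{n} k² = n(n+1)(2n+1)/6, then subtract the first 138 terms.
∑_{k=1}^{238} k² = 238×239×477/6 = 4522119
∑_{k=1}^{138} k² = 138×139×277/6 = 885569
∑_{k=139}^{238} k² = 4522119 - 885569 = 3636550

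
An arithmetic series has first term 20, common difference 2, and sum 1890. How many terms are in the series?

Using S = n/2 × [2a + (n-1)d]
1890 = n/2 × [2(20) + (n-1)(2)]
1890 = n/2 × [40 + 2n - 2]
3780 = n × [38 + 2n]
2n² + (38)n - 3780 = 0
Discriminant: Δ = (38)² - 4(2)(-3780) = 1444 + 30240 = 31684
√Δ = 178
n = [-(38) + √Δ] / (2·2) = (-38 + 178) / 4 = 140 / 4 = 35
(The negative root is discarded since n must be a positive integer.)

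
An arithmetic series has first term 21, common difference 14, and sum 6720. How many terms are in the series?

Using S = n/2 × [2a + (n-1)d]
6720 = n/2 × [2(21) + (n-1)(14)]
6720 = n/2 × [42 + 14n - 14]
13440 = n × [28 + 14n]
14n² + (28)n - 13440 = 0
Discriminant: Δ = (28)² - 4(14)(-13440) = 784 + 752640 = 753424
√Δ = 868
n = [-(28) + √Δ] / (2·14) = (-28 + 868) / 28 = 840 / 28 = 30
(The negative root is discarded since n must be a positive integer.)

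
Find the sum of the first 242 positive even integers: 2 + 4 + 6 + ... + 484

Sum of first n even numbers = n(n+1)
= 242×243
= 58806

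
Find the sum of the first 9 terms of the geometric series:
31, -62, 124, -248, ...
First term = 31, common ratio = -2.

Sₙ = a(1 - rⁿ) / (1 - r)
S_9 = 31(1 - (-2)^9) / (1 - (-2))
S_9 = 31(1 - (-512)) / (3)
S_9 = 5301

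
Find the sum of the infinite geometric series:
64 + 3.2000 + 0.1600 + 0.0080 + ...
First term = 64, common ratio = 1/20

For |r| < 1, S = a / (1 - r)
S = 64 / (1 - (1/20))
S = 64 / (19/20)
S = 1280/19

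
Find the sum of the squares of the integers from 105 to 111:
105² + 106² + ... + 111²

Use ∑_{k=1}^{n} k² = n(n+1)(2n+1)/6, then subtract the first 104 terms.
∑_{k=1}^{111} k² = 111×112×223/6 = 462056
∑_{k=1}^{104} k² = 104×105×209/6 = 380380
∑_{k=105}^{111} k² = 462056 - 380380 = 81676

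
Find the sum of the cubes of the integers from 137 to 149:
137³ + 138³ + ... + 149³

Use ∑_{k=1}^{n} k³ = [n(n+1)/2]², then subtract the first 136 terms.
∑_{k=1}^{149} k³ = [149×150/2]² = 11175² = 124880625
∑_{k=1}^{136} k³ = [136×137/2]² = 9316² = 86787856
∑_{k=137}^{149} k³ = 124880625 - 86787856 = 38092769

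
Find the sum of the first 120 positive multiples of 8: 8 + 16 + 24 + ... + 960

Factor out 8: = 8(1 + 2 + ... + 120) = 8 × n(n+1)/2
= 8 × 120×121/2
= 8 × 7260
= 58080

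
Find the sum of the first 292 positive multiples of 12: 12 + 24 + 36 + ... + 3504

Factor out 12: = 12(1 + 2 + ... + 292) = 12 × n(n+1)/2
= 12 × 292×293/2
= 12 × 42778
= 513336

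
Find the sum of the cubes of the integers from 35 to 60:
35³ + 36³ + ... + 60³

Use ∑_{k=1}^{n} k³ = [n(n+1)/2]², then subtract the first 34 terms.
∑_{k=1}^{60} k³ = [60×61/2]² = 1830² = 3348900
∑_{k=1}^{34} k³ = [34×35/2]² = 595² = 354025
∑_{k=35}^{60} k³ = 3348900 - 354025 = 2994875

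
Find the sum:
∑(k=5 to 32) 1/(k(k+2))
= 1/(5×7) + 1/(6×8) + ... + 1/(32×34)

Partial fractions: 1/(k(k+2)) = (1/2)[1/k - 1/(k+2)]
Telescoping leaves the first two and last two terms:
= (1/2)[1/5 + 1/6 - 1/33 - 1/34]
= 287/1870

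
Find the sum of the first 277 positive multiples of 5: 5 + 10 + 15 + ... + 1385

Factor out 5: = 5(1 + 2 + ... + 277) = 5 × n(n+1)/2
= 5 × 277×278/2
= 5 × 38503
= 192515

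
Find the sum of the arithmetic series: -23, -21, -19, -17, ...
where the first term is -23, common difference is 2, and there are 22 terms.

Sₙ = n/2 × (first + last)
Last term = a + (n-1)d = -23 + (22-1)×2 = 19
S_22 = 22/2 × (-23 + 19)
S_22 = 22/2 × (-4) = -44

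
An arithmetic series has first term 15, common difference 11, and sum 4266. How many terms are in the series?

Using S = n/2 × [2a + (n-1)d]
4266 = n/2 × [2(15) + (n-1)(11)]
4266 = n/2 × [30 + 11n - 11]
8532 = n × [19 + 11n]
11n² + (19)n - 8532 = 0
Discriminant: Δ = (19)² - 4(11)(-8532) = 361 + 375408 = 375769
√Δ = 613
n = [-(19) + √Δ] / (2·11) = (-19 + 613) / 22 = 594 / 22 = 27
(The negative root is discarded since n must be a positive integer.)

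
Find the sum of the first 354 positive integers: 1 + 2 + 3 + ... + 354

Formula: ∑k = n(n+1)/2
= 354×355/2
= 125670/2
= 62835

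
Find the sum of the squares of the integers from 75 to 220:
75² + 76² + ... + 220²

Use ∑_{k=1}^{n} k² = n(n+1)(2n+1)/6, then subtract the first 74 terms.
∑_{k=1}^{220} k² = 220×221×441/6 = 3573570
∑_{k=1}^{74} k² = 74×75×149/6 = 137825
∑_{k=75}^{220} k² = 3573570 - 137825 = 3435745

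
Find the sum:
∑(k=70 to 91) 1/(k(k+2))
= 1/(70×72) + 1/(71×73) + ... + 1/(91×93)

Partial fractions: 1/(k(k+2)) = (1/2)[1/k - 1/(k+2)]
Telescoping leaves the first two and last two terms:
= (1/2)[1/70 + 1/71 - 1/92 - 1/93]
= 143473/42523320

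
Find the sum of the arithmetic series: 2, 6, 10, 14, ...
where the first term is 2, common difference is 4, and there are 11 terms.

Sₙ = n/2 × (first + last)
Last term = a + (n-1)d = 2 + (11-1)×4 = 42
S_11 = 11/2 × (2 + 42)
S_11 = 11/2 × 44 = 242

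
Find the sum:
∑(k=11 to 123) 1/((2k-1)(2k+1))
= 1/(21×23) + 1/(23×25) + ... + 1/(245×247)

Partial fractions: 1/((2k-1)(2k+1)) = (1/2)[1/(2k-1) - 1/(2k+1)]
The series telescopes:
= (1/2)[1/21 - 1/247]
= 113/5187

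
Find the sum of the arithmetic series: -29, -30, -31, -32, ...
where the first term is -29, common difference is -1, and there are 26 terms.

Sₙ = n/2 × (first + last)
Last term = a + (n-1)d = -29 + (26-1)×(-1) = -54
S_26 = 26/2 × (-29 + (-54))
S_26 = 26/2 × (-83) = -1079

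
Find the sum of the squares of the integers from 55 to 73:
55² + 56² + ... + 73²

Use ∑_{k=1}^{n} k² = n(n+1)(2n+1)/6, then subtract the first 54 terms.
∑_{k=1}^{73} k² = 73×74×147/6 = 132349
∑_{k=1}^{54} k² = 54×55×109/6 = 53955
∑_{k=55}^{73} k² = 132349 - 53955 = 78394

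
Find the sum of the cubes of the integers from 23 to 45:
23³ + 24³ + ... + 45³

Use ∑_{k=1}^{n} k³ = [n(n+1)/2]², then subtract the first 22 terms.
∑_{k=1}^{45} k³ = [45×46/2]² = 1035² = 1071225
∑_{k=1}^{22} k³ = [22×23/2]² = 253² = 64009
∑_{k=23}^{45} k³ = 1071225 - 64009 = 1007216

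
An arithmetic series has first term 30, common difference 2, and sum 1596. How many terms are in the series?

Using S = n/2 × [2a + (n-1)d]
1596 = n/2 × [2(30) + (n-1)(2)]
1596 = n/2 × [60 + 2n - 2]
3192 = n × [58 + 2n]
2n² + (58)n - 3192 = 0
Discriminant: Δ = (58)² - 4(2)(-3192) = 3364 + 25536 = 28900
√Δ = 170
n = [-(58) + √Δ] / (2·2) = (-58 + 170) / 4 = 112 / 4 = 28
(The negative root is discarded since n must be a positive integer.)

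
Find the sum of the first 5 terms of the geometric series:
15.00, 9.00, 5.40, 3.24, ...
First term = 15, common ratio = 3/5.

Sₙ = a(1 - rⁿ) / (1 - r)
S_5 = 15(1 - (3/5)^5) / (1 - (3/5))
S_5 = 15(1 - (243/3125)) / (2/5)
S_5 = 4323/125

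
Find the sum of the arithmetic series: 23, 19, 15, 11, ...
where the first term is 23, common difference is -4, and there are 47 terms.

Sₙ = n/2 × (first + last)
Last term = a + (n-1)d = 23 + (47-1)×(-4) = -161
S_47 = 47/2 × (23 + (-161))
S_47 = 47/2 × (-138) = -3243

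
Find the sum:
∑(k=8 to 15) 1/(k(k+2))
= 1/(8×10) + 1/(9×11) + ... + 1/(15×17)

Partial fractions: 1/(k(k+2)) = (1/2)[1/k - 1/(k+2)]
Telescoping leaves the first two and last two terms:
= (1/2)[1/8 + 1/9 - 1/16 - 1/17]
= 281/4896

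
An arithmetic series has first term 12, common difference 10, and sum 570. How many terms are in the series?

Using S = n/2 × [2a + (n-1)d]
570 = n/2 × [2(12) + (n-1)(10)]
570 = n/2 × [24 + 10n - 10]
1140 = n × [14 + 10n]
10n² + (14)n - 1140 = 0
Discriminant: Δ = (14)² - 4(10)(-1140) = 196 + 45600 = 45796
√Δ = 214
n = [-(14) + √Δ] / (2·10) = (-14 + 214) / 20 = 200 / 20 = 10
(The negative root is discarded since n must be a positive integer.)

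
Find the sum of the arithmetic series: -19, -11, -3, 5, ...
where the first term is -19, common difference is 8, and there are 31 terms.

Sₙ = n/2 × (first + last)
Last term = a + (n-1)d = -19 + (31-1)×8 = 221
S_31 = 31/2 × (-19 + 221)
S_31 = 31/2 × 202 = 3131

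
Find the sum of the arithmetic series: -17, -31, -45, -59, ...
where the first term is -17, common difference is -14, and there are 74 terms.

Sₙ = n/2 × (first + last)
Last term = a + (n-1)d = -17 + (74-1)×(-14) = -1039
S_74 = 74/2 × (-17 + (-1039))
S_74 = 74/2 × (-1056) = -39072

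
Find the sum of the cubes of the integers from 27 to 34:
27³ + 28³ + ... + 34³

Use ∑_{k=1}^{n} k³ = [n(n+1)/2]², then subtract the first 26 terms.
∑_{k=1}^{34} k³ = [34×35/2]² = 595² = 354025
∑_{k=1}^{26} k³ = [26×27/2]² = 351² = 123201
∑_{k=27}^{34} k³ = 354025 - 123201 = 230824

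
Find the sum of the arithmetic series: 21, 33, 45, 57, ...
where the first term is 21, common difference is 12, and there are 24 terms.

Sₙ = n/2 × (first + last)
Last term = a + (n-1)d = 21 + (24-1)×12 = 297
S_24 = 24/2 × (21 + 297)
S_24 = 24/2 × 318 = 3816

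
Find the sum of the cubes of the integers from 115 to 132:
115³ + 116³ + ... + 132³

Use ∑_{k=1}^{n} k³ = [n(n+1)/2]², then subtract the first 114 terms.
∑_{k=1}^{132} k³ = [132×133/2]² = 8778² = 77053284
∑_{k=1}^{114} k³ = [114×115/2]² = 6555² = 42968025
∑_{k=115}^{132} k³ = 77053284 - 42968025 = 34085259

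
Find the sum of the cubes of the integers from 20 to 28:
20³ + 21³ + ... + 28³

Use ∑_{k=1}^{n} k³ = [n(n+1)/2]², then subtract the first 19 terms.
∑_{k=1}^{28} k³ = [28×29/2]² = 406² = 164836
∑_{k=1}^{19} k³ = [19×20/2]² = 190² = 36100
∑_{k=20}^{28} k³ = 164836 - 36100 = 128736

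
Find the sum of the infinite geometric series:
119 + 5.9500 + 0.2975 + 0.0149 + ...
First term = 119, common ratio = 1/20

For |r| < 1, S = a / (1 - r)
S = 119 / (1 - (1/20))
S = 119 / (19/20)
S = 2380/19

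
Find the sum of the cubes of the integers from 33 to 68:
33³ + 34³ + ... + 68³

Use ∑_{k=1}^{n} k³ = [n(n+1)/2]², then subtract the first 32 terms.
∑_{k=1}^{68} k³ = [68×69/2]² = 2346² = 5503716
∑_{k=1}^{32} k³ = [32×33/2]² = 528² = 278784
∑_{k=33}^{68} k³ = 5503716 - 278784 = 5224932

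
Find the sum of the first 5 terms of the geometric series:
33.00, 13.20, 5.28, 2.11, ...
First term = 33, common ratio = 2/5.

Sₙ = a(1 - rⁿ) / (1 - r)
S_5 = 33(1 - (2/5)^5) / (1 - (2/5))
S_5 = 33(1 - (32/3125)) / (3/5)
S_5 = 34023/625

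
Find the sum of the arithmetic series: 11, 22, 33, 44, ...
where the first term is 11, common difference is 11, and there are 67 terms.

Sₙ = n/2 × (first + last)
Last term = a + (n-1)d = 11 + (67-1)×11 = 737
S_67 = 67/2 × (11 + 737)
S_67 = 67/2 × 748 = 25058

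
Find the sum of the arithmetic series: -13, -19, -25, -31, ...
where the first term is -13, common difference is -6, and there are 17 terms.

Sₙ = n/2 × (first + last)
Last term = a + (n-1)d = -13 + (17-1)×(-6) = -109
S_17 = 17/2 × (-13 + (-109))
S_17 = 17/2 × (-122) = -1037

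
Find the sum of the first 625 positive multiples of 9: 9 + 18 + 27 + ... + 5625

Factor out 9: = 9(1 + 2 + ... + 625) = 9 × n(n+1)/2
= 9 × 625×626/2
= 9 × 195625
= 1760625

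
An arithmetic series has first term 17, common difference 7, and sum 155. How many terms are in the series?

Using S = n/2 × [2a + (n-1)d]
155 = n/2 × [2(17) + (n-1)(7)]
155 = n/2 × [34 + 7n - 7]
310 = n × [27 + 7n]
7n² + (27)n - 310 = 0
Discriminant: Δ = (27)² - 4(7)(-310) = 729 + 8680 = 9409
√Δ = 97
n = [-(27) + √Δ] / (2·7) = (-27 + 97) / 14 = 70 / 14 = 5
(The negative root is discarded since n must be a positive integer.)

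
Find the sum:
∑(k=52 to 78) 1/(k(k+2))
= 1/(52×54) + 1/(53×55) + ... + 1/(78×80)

Partial fractions: 1/(k(k+2)) = (1/2)[1/k - 1/(k+2)]
Telescoping leaves the first two and last two terms:
= (1/2)[1/52 + 1/53 - 1/79 - 1/80]
= 56349/8708960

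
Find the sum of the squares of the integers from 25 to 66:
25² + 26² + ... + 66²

Use ∑_{k=1}^{n} k² = n(n+1)(2n+1)/6, then subtract the first 24 terms.
∑_{k=1}^{66} k² = 66×67×133/6 = 98021
∑_{k=1}^{24} k² = 24×25×49/6 = 4900
∑_{k=25}^{66} k² = 98021 - 4900 = 93121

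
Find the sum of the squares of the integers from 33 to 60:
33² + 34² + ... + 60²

Use ∑_{k=1}^{n} k² = n(n+1)(2n+1)/6, then subtract the first 32 terms.
∑_{k=1}^{60} k² = 60×61×121/6 = 73810
∑_{k=1}^{32} k² = 32×33×65/6 = 11440
∑_{k=33}^{60} k² = 73810 - 11440 = 62370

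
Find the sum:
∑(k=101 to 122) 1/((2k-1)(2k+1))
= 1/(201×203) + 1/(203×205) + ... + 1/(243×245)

Partial fractions: 1/((2k-1)(2k+1)) = (1/2)[1/(2k-1) - 1/(2k+1)]
The series telescopes:
= (1/2)[1/201 - 1/245]
= 22/49245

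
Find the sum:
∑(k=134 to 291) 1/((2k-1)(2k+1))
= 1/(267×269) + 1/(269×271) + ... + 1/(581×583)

Partial fractions: 1/((2k-1)(2k+1)) = (1/2)[1/(2k-1) - 1/(2k+1)]
The series telescopes:
= (1/2)[1/267 - 1/583]
= 158/155661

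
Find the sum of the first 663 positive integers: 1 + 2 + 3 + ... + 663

Formula: ∑k = n(n+1)/2
= 663×664/2
= 440232/2
= 220116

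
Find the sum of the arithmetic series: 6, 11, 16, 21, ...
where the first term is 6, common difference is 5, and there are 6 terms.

Sₙ = n/2 × (first + last)
Last term = a + (n-1)d = 6 + (6-1)×5 = 31
S_6 = 6/2 × (6 + 31)
S_6 = 6/2 × 37 = 111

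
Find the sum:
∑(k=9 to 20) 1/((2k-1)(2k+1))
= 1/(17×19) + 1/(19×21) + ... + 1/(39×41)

Partial fractions: 1/((2k-1)(2k+1)) = (1/2)[1/(2k-1) - 1/(2k+1)]
The series telescopes:
= (1/2)[1/17 - 1/41]
= 12/697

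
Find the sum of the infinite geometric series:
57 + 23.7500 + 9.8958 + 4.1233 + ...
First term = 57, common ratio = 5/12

For |r| < 1, S = a / (1 - r)
S = 57 / (1 - (5/12))
S = 57 / (7/12)
S = 684/7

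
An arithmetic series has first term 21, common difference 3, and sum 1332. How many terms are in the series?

Using S = n/2 × [2a + (n-1)d]
1332 = n/2 × [2(21) + (n-1)(3)]
1332 = n/2 × [42 + 3n - 3]
2664 = n × [39 + 3n]
3n² + (39)n - 2664 = 0
Discriminant: Δ = (39)² - 4(3)(-2664) = 1521 + 31968 = 33489
√Δ = 183
n = [-(39) + √Δ] / (2·3) = (-39 + 183) / 6 = 144 / 6 = 24
(The negative root is discarded since n must be a positive integer.)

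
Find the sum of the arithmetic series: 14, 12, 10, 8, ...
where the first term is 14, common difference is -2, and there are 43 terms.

Sₙ = n/2 × (first + last)
Last term = a + (n-1)d = 14 + (43-1)×(-2) = -70
S_43 = 43/2 × (14 + (-70))
S_43 = 43/2 × (-56) = -1204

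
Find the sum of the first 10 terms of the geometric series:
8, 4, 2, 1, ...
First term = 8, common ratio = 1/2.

Sₙ = a(1 - rⁿ) / (1 - r)
S_10 = 8(1 - (1/2)^10) / (1 - (1/2))
S_10 = 8(1 - (1/1024)) / (1/2)
S_10 = 1023/64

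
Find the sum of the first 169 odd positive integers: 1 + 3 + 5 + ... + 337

Sum of first n odd numbers = n²
= 169²
= 28561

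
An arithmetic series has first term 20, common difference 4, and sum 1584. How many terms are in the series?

Using S = n/2 × [2a + (n-1)d]
1584 = n/2 × [2(20) + (n-1)(4)]
1584 = n/2 × [40 + 4n - 4]
3168 = n × [36 + 4n]
4n² + (36)n - 3168 = 0
Discriminant: Δ = (36)² - 4(4)(-3168) = 1296 + 50688 = 51984
√Δ = 228
n = [-(36) + √Δ] / (2·4) = (-36 + 228) / 8 = 192 / 8 = 24
(The negative root is discarded since n must be a positive integer.)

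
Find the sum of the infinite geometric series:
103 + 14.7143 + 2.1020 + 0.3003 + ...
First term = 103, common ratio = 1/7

For |r| < 1, S = a / (1 - r)
S = 103 / (1 - (1/7))
S = 103 / (6/7)
S = 721/6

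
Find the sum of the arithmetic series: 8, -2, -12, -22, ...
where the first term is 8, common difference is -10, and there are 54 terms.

Sₙ = n/2 × (first + last)
Last term = a + (n-1)d = 8 + (54-1)×(-10) = -522
S_54 = 54/2 × (8 + (-522))
S_54 = 54/2 × (-514) = -13878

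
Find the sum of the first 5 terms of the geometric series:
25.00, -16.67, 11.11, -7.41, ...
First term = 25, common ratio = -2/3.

Sₙ = a(1 - rⁿ) / (1 - r)
S_5 = 25(1 - (-2/3)^5) / (1 - (-2/3))
S_5 = 25(1 - (-32/243)) / (5/3)
S_5 = 1375/81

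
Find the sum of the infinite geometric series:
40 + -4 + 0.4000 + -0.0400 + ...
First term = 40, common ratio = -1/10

For |r| < 1, S = a / (1 - r)
S = 40 / (1 - (-1/10))
S = 40 / (11/10)
S = 400/11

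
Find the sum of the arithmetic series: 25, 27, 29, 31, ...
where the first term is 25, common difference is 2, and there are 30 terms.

Sₙ = n/2 × (first + last)
Last term = a + (n-1)d = 25 + (30-1)×2 = 83
S_30 = 30/2 × (25 + 83)
S_30 = 30/2 × 108 = 1620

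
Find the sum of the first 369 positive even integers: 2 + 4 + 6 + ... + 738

Sum of first n even numbers = n(n+1)
= 369×370
= 136530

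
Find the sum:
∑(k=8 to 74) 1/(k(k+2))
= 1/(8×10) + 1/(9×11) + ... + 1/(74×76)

Partial fractions: 1/(k(k+2)) = (1/2)[1/k - 1/(k+2)]
Telescoping leaves the first two and last two terms:
= (1/2)[1/8 + 1/9 - 1/75 - 1/76]
= 7169/68400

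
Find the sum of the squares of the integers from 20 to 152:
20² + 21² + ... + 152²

Use ∑_{k=1}^{n} k² = n(n+1)(2n+1)/6, then subtract the first 19 terms.
∑_{k=1}^{152} k² = 152×153×305/6 = 1182180
∑_{k=1}^{19} k² = 19×20×39/6 = 2470
∑_{k=20}^{152} k² = 1182180 - 2470 = 1179710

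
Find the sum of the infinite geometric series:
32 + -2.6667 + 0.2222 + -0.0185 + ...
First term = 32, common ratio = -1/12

For |r| < 1, S = a / (1 - r)
S = 32 / (1 - (-1/12))
S = 32 / (13/12)
S = 384/13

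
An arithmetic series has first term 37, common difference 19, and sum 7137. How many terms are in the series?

Using S = n/2 × [2a + (n-1)d]
7137 = n/2 × [2(37) + (n-1)(19)]
7137 = n/2 × [74 + 19n - 19]
14274 = n × [55 + 19n]
19n² + (55)n - 14274 = 0
Discriminant: Δ = (55)² - 4(19)(-14274) = 3025 + 1084824 = 1087849
√Δ = 1043
n = [-(55) + √Δ] / (2·19) = (-55 + 1043) / 38 = 988 / 38 = 26
(The negative root is discarded since n must be a positive integer.)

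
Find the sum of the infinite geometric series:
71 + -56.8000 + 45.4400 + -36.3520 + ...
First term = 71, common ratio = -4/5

For |r| < 1, S = a / (1 - r)
S = 71 / (1 - (-4/5))
S = 71 / (9/5)
S = 355/9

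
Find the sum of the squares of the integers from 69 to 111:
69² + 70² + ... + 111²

Use ∑_{k=1}^{n} k² = n(n+1)(2n+1)/6, then subtract the first 68 terms.
∑_{k=1}^{111} k² = 111×112×223/6 = 462056
∑_{k=1}^{68} k² = 68×69×137/6 = 107134
∑_{k=69}^{111} k² = 462056 - 107134 = 354922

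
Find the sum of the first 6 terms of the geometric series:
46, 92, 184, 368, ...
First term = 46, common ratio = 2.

Sₙ = a(1 - rⁿ) / (1 - r)
S_6 = 46(1 - 2^6) / (1 - 2)
S_6 = 46(1 - 64) / (-1)
S_6 = 2898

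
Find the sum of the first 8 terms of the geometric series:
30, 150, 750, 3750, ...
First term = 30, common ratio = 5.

Sₙ = a(1 - rⁿ) / (1 - r)
S_8 = 30(1 - 5^8) / (1 - 5)
S_8 = 30(1 - 390625) / (-4)
S_8 = 2929680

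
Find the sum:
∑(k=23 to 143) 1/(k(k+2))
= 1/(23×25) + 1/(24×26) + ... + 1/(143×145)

Partial fractions: 1/(k(k+2)) = (1/2)[1/k - 1/(k+2)]
Telescoping leaves the first two and last two terms:
= (1/2)[1/23 + 1/24 - 1/144 - 1/145]
= 34243/960480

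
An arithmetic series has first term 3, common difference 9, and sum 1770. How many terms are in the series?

Using S = n/2 × [2a + (n-1)d]
1770 = n/2 × [2(3) + (n-1)(9)]
1770 = n/2 × [6 + 9n - 9]
3540 = n × [-3 + 9n]
9n² + (-3)n - 3540 = 0
Discriminant: Δ = (-3)² - 4(9)(-3540) = 9 + 127440 = 127449
√Δ = 357
n = [-(-3) + √Δ] / (2·9) = (3 + 357) / 18 = 360 / 18 = 20
(The negative root is discarded since n must be a positive integer.)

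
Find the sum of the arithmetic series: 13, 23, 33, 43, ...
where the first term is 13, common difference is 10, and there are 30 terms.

Sₙ = n/2 × (first + last)
Last term = a + (n-1)d = 13 + (30-1)×10 = 303
S_30 = 30/2 × (13 + 303)
S_30 = 30/2 × 316 = 4740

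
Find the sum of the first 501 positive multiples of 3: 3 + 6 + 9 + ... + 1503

Factor out 3: = 3(1 + 2 + ... + 501) = 3 × n(n+1)/2
= 3 × 501×502/2
= 3 × 125751
= 377253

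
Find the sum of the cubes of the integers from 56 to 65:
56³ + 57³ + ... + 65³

Use ∑_{k=1}^{n} k³ = [n(n+1)/2]², then subtract the first 55 terms.
∑_{k=1}^{65} k³ = [65×66/2]² = 2145² = 4601025
∑_{k=1}^{55} k³ = [55×56/2]² = 1540² = 2371600
∑_{k=56}^{65} k³ = 4601025 - 2371600 = 2229425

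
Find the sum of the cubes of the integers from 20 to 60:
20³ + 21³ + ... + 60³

Use ∑_{k=1}^{n} k³ = [n(n+1)/2]², then subtract the first 19 terms.
∑_{k=1}^{60} k³ = [60×61/2]² = 1830² = 3348900
∑_{k=1}^{19} k³ = [19×20/2]² = 190² = 36100
∑_{k=20}^{60} k³ = 3348900 - 36100 = 3312800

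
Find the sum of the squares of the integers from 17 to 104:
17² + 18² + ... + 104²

Use ∑_{k=1}^{n} k² = n(n+1)(2n+1)/6, then subtract the first 16 terms.
∑_{k=1}^{104} k² = 104×105×209/6 = 380380
∑_{k=1}^{16} k² = 16×17×33/6 = 1496
∑_{k=17}^{104} k² = 380380 - 1496 = 378884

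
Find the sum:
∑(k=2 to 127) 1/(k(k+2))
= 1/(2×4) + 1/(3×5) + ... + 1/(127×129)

Partial fractions: 1/(k(k+2)) = (1/2)[1/k - 1/(k+2)]
Telescoping leaves the first two and last two terms:
= (1/2)[1/2 + 1/3 - 1/128 - 1/129]
= 4501/11008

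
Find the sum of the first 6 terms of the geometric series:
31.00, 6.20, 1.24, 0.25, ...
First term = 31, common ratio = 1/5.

Sₙ = a(1 - rⁿ) / (1 - r)
S_6 = 31(1 - (1/5)^6) / (1 - (1/5))
S_6 = 31(1 - (1/15625)) / (4/5)
S_6 = 121086/3125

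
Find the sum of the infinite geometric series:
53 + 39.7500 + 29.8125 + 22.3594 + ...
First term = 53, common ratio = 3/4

For |r| < 1, S = a / (1 - r)
S = 53 / (1 - (3/4))
S = 53 / (1/4)
S = 212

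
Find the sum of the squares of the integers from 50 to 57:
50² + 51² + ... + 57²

Use ∑_{k=1}^{n} k² = n(n+1)(2n+1)/6, then subtract the first 49 terms.
∑_{k=1}^{57} k² = 57×58×115/6 = 63365
∑_{k=1}^{49} k² = 49×50×99/6 = 40425
∑_{k=50}^{57} k² = 63365 - 40425 = 22940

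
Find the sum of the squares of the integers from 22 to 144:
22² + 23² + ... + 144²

Use ∑_{k=1}^{n} k² = n(n+1)(2n+1)/6, then subtract the first 21 terms.
∑_{k=1}^{144} k² = 144×145×289/6 = 1005720
∑_{k=1}^{21} k² = 21×22×43/6 = 3311
∑_{k=22}^{144} k² = 1005720 - 3311 = 1002409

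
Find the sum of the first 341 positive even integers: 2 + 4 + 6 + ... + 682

Sum of first n even numbers = n(n+1)
= 341×342
= 116622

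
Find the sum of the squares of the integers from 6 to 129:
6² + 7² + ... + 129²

Use ∑_{k=1}^{n} k² = n(n+1)(2n+1)/6, then subtract the first 5 terms.
∑_{k=1}^{129} k² = 129×130×259/6 = 723905
∑_{k=1}^{5} k² = 5×6×11/6 = 55
∑_{k=6}^{129} k² = 723905 - 55 = 723850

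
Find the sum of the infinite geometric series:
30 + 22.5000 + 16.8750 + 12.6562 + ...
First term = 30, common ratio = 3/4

For |r| < 1, S = a / (1 - r)
S = 30 / (1 - (3/4))
S = 30 / (1/4)
S = 120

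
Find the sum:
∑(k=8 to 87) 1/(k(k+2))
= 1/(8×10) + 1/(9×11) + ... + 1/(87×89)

Partial fractions: 1/(k(k+2)) = (1/2)[1/k - 1/(k+2)]
Telescoping leaves the first two and last two terms:
= (1/2)[1/8 + 1/9 - 1/88 - 1/89]
= 7525/70488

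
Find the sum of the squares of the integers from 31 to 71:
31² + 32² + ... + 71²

Use ∑_{k=1}^{n} k² = n(n+1)(2n+1)/6, then subtract the first 30 terms.
∑_{k=1}^{71} k² = 71×72×143/6 = 121836
∑_{k=1}^{30} k² = 30×31×61/6 = 9455
∑_{k=31}^{71} k² = 121836 - 9455 = 112381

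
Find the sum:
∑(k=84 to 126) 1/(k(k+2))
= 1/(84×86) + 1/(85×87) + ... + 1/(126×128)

Partial fractions: 1/(k(k+2)) = (1/2)[1/k - 1/(k+2)]
Telescoping leaves the first two and last two terms:
= (1/2)[1/84 + 1/85 - 1/127 - 1/128]
= 231641/58033920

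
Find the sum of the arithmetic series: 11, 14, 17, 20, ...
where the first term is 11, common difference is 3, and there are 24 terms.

Sₙ = n/2 × (first + last)
Last term = a + (n-1)d = 11 + (24-1)×3 = 80
S_24 = 24/2 × (11 + 80)
S_24 = 24/2 × 91 = 1092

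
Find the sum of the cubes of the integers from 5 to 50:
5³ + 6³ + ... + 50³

Use ∑_{k=1}^{n} k³ = [n(n+1)/2]², then subtract the first 4 terms.
∑_{k=1}^{50} k³ = [50×51/2]² = 1275² = 1625625
∑_{k=1}^{4} k³ = [4×5/2]² = 10² = 100
∑_{k=5}^{50} k³ = 1625625 - 100 = 1625525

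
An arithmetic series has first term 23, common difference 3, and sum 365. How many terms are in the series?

Using S = n/2 × [2a + (n-1)d]
365 = n/2 × [2(23) + (n-1)(3)]
365 = n/2 × [46 + 3n - 3]
730 = n × [43 + 3n]
3n² + (43)n - 730 = 0
Discriminant: Δ = (43)² - 4(3)(-730) = 1849 + 8760 = 10609
√Δ = 103
n = [-(43) + √Δ] / (2·3) = (-43 + 103) / 6 = 60 / 6 = 10
(The negative root is discarded since n must be a positive integer.)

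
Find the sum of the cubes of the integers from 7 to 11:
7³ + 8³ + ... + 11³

Use ∑_{k=1}^{n} k³ = [n(n+1)/2]², then subtract the first 6 terms.
∑_{k=1}^{11} k³ = [11×12/2]² = 66² = 4356
∑_{k=1}^{6} k³ = [6×7/2]² = 21² = 441
∑_{k=7}^{11} k³ = 4356 - 441 = 3915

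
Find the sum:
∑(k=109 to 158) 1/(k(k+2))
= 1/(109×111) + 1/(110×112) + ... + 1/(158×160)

Partial fractions: 1/(k(k+2)) = (1/2)[1/k - 1/(k+2)]
Telescoping leaves the first two and last two terms:
= (1/2)[1/109 + 1/110 - 1/159 - 1/160]
= 34931/12201024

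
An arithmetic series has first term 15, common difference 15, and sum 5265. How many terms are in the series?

Using S = n/2 × [2a + (n-1)d]
5265 = n/2 × [2(15) + (n-1)(15)]
5265 = n/2 × [30 + 15n - 15]
10530 = n × [15 + 15n]
15n² + (15)n - 10530 = 0
Discriminant: Δ = (15)² - 4(15)(-10530) = 225 + 631800 = 632025
√Δ = 795
n = [-(15) + √Δ] / (2·15) = (-15 + 795) / 30 = 780 / 30 = 26
(The negative root is discarded since n must be a positive integer.)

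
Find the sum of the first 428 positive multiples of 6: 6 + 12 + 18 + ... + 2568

Factor out 6: = 6(1 + 2 + ... + 428) = 6 × n(n+1)/2
= 6 × 428×429/2
= 6 × 91806
= 550836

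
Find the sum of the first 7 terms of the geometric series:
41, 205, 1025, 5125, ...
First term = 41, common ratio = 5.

Sₙ = a(1 - rⁿ) / (1 - r)
S_7 = 41(1 - 5^7) / (1 - 5)
S_7 = 41(1 - 78125) / (-4)
S_7 = 800771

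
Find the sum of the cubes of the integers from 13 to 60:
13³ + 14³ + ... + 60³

Use ∑_{k=1}^{n} k³ = [n(n+1)/2]², then subtract the first 12 terms.
∑_{k=1}^{60} k³ = [60×61/2]² = 1830² = 3348900
∑_{k=1}^{12} k³ = [12×13/2]² = 78² = 6084
∑_{k=13}^{60} k³ = 3348900 - 6084 = 3342816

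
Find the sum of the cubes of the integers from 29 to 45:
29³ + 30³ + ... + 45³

Use ∑_{k=1}^{n} k³ = [n(n+1)/2]², then subtract the first 28 terms.
∑_{k=1}^{45} k³ = [45×46/2]² = 1035² = 1071225
∑_{k=1}^{28} k³ = [28×29/2]² = 406² = 164836
∑_{k=29}^{45} k³ = 1071225 - 164836 = 906389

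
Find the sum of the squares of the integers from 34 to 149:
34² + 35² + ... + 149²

Use ∑_{k=1}^{n} k² = n(n+1)(2n+1)/6, then subtract the first 33 terms.
∑_{k=1}^{149} k² = 149×150×299/6 = 1113775
∑_{k=1}^{33} k² = 33×34×67/6 = 12529
∑_{k=34}^{149} k² = 1113775 - 12529 = 1101246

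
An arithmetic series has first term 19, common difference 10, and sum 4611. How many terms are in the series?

Using S = n/2 × [2a + (n-1)d]
4611 = n/2 × [2(19) + (n-1)(10)]
4611 = n/2 × [38 + 10n - 10]
9222 = n × [28 + 10n]
10n² + (28)n - 9222 = 0
Discriminant: Δ = (28)² - 4(10)(-9222) = 784 + 368880 = 369664
√Δ = 608
n = [-(28) + √Δ] / (2·10) = (-28 + 608) / 20 = 580 / 20 = 29
(The negative root is discarded since n must be a positive integer.)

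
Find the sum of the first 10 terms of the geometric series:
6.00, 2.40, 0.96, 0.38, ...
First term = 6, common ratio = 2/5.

Sₙ = a(1 - rⁿ) / (1 - r)
S_10 = 6(1 - (2/5)^10) / (1 - (2/5))
S_10 = 6(1 - (1024/9765625)) / (3/5)
S_10 = 19529202/1953125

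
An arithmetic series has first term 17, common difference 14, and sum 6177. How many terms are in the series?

Using S = n/2 × [2a + (n-1)d]
6177 = n/2 × [2(17) + (n-1)(14)]
6177 = n/2 × [34 + 14n - 14]
12354 = n × [20 + 14n]
14n² + (20)n - 12354 = 0
Discriminant: Δ = (20)² - 4(14)(-12354) = 400 + 691824 = 692224
√Δ = 832
n = [-(20) + √Δ] / (2·14) = (-20 + 832) / 28 = 812 / 28 = 29
(The negative root is discarded since n must be a positive integer.)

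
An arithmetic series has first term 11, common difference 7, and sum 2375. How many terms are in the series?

Using S = n/2 × [2a + (n-1)d]
2375 = n/2 × [2(11) + (n-1)(7)]
2375 = n/2 × [22 + 7n - 7]
4750 = n × [15 + 7n]
7n² + (15)n - 4750 = 0
Discriminant: Δ = (15)² - 4(7)(-4750) = 225 + 133000 = 133225
√Δ = 365
n = [-(15) + √Δ] / (2·7) = (-15 + 365) / 14 = 350 / 14 = 25
(The negative root is discarded since n must be a positive integer.)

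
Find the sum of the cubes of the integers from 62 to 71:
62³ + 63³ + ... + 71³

Use ∑_{k=1}^{n} k³ = [n(n+1)/2]², then subtract the first 61 terms.
∑_{k=1}^{71} k³ = [71×72/2]² = 2556² = 6533136
∑_{k=1}^{61} k³ = [61×62/2]² = 1891² = 3575881
∑_{k=62}^{71} k³ = 6533136 - 3575881 = 2957255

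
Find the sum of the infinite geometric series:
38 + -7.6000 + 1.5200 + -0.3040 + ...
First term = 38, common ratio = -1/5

For |r| < 1, S = a / (1 - r)
S = 38 / (1 - (-1/5))
S = 38 / (6/5)
S = 95/3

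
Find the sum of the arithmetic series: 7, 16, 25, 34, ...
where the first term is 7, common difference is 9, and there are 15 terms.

Sₙ = n/2 × (first + last)
Last term = a + (n-1)d = 7 + (15-1)×9 = 133
S_15 = 15/2 × (7 + 133)
S_15 = 15/2 × 140 = 1050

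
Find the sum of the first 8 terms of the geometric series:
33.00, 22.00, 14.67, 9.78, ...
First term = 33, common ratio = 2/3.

Sₙ = a(1 - rⁿ) / (1 - r)
S_8 = 33(1 - (2/3)^8) / (1 - (2/3))
S_8 = 33(1 - (256/6561)) / (1/3)
S_8 = 69355/729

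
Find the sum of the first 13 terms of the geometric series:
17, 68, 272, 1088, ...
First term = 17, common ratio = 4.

Sₙ = a(1 - rⁿ) / (1 - r)
S_13 = 17(1 - 4^13) / (1 - 4)
S_13 = 17(1 - 67108864) / (-3)
S_13 = 380283557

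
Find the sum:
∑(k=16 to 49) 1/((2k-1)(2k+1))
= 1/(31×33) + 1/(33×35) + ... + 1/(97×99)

Partial fractions: 1/((2k-1)(2k+1)) = (1/2)[1/(2k-1) - 1/(2k+1)]
The series telescopes:
= (1/2)[1/31 - 1/99]
= 34/3069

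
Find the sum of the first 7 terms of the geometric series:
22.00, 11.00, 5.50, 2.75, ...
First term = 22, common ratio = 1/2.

Sₙ = a(1 - rⁿ) / (1 - r)
S_7 = 22(1 - (1/2)^7) / (1 - (1/2))
S_7 = 22(1 - (1/128)) / (1/2)
S_7 = 1397/32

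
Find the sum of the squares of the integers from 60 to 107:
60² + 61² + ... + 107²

Use ∑_{k=1}^{n} k² = n(n+1)(2n+1)/6, then subtract the first 59 terms.
∑_{k=1}^{107} k² = 107×108×215/6 = 414090
∑_{k=1}^{59} k² = 59×60×119/6 = 70210
∑_{k=60}^{107} k² = 414090 - 70210 = 343880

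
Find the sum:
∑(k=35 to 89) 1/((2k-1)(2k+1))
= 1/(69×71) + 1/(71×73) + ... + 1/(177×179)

Partial fractions: 1/((2k-1)(2k+1)) = (1/2)[1/(2k-1) - 1/(2k+1)]
The series telescopes:
= (1/2)[1/69 - 1/179]
= 55/12351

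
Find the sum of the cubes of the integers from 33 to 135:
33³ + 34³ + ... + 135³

Use ∑_{k=1}^{n} k³ = [n(n+1)/2]², then subtract the first 32 terms.
∑_{k=1}^{135} k³ = [135×136/2]² = 9180² = 84272400
∑_{k=1}^{32} k³ = [32×33/2]² = 528² = 278784
∑_{k=33}^{135} k³ = 84272400 - 278784 = 83993616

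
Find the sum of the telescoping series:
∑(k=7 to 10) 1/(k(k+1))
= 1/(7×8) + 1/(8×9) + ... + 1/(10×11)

Partial fractions: 1/(k(k+1)) = 1/k - 1/(k+1)
The series telescopes:
= (1/7 - 1/8) + (1/8 - 1/9) + ... + (1/10 - 1/11)
= 1/7 - 1/11
= 4/77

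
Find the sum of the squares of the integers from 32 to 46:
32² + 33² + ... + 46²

Use ∑_{k=1}^{n} k² = n(n+1)(2n+1)/6, then subtract the first 31 terms.
∑_{k=1}^{46} k² = 46×47×93/6 = 33511
∑_{k=1}^{31} k² = 31×32×63/6 = 10416
∑_{k=32}^{46} k² = 33511 - 10416 = 23095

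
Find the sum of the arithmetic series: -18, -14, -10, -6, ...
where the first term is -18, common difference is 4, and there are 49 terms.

Sₙ = n/2 × (first + last)
Last term = a + (n-1)d = -18 + (49-1)×4 = 174
S_49 = 49/2 × (-18 + 174)
S_49 = 49/2 × 156 = 3822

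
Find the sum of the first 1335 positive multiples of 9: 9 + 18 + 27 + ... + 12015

Factor out 9: = 9(1 + 2 + ... + 1335) = 9 × n(n+1)/2
= 9 × 1335×1336/2
= 9 × 891780
= 8026020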